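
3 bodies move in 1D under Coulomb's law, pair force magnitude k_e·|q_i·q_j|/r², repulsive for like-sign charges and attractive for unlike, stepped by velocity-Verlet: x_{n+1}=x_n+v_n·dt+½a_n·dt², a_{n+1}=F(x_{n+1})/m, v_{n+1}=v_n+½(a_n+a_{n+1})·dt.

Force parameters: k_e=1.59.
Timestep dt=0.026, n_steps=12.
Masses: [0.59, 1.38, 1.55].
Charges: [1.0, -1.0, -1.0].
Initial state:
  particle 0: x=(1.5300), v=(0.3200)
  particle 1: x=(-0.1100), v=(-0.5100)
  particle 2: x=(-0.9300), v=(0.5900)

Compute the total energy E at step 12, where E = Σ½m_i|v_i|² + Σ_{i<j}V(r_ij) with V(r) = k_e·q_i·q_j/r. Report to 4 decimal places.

step 0: x0=(1.5300) x1=(-0.1100) x2=(-0.9300)
step 1: x0=(1.5378) x1=(-0.1225) x2=(-0.9151)
step 2: x0=(1.5447) x1=(-0.1335) x2=(-0.9012)
step 3: x0=(1.5506) x1=(-0.1430) x2=(-0.8884)
step 4: x0=(1.5556) x1=(-0.1507) x2=(-0.8767)
step 5: x0=(1.5596) x1=(-0.1567) x2=(-0.8662)
step 6: x0=(1.5627) x1=(-0.1609) x2=(-0.8569)
step 7: x0=(1.5649) x1=(-0.1632) x2=(-0.8490)
step 8: x0=(1.5662) x1=(-0.1636) x2=(-0.8424)
step 9: x0=(1.5665) x1=(-0.1621) x2=(-0.8373)
step 10: x0=(1.5660) x1=(-0.1585) x2=(-0.8335)
step 11: x0=(1.5644) x1=(-0.1530) x2=(-0.8311)
step 12: x0=(1.5620) x1=(-0.1456) x2=(-0.8301)
step 0 velocities: v0=(0.3200) v1=(-0.5100) v2=(0.5900)
step 0: KE=0.4795, PE=0.3232, E=0.8026
step 12 velocities: v0=(-0.1122) v1=(0.3237) v2=(0.0123)
step 12: KE=0.0761, PE=0.7271, E=0.8032

0.8032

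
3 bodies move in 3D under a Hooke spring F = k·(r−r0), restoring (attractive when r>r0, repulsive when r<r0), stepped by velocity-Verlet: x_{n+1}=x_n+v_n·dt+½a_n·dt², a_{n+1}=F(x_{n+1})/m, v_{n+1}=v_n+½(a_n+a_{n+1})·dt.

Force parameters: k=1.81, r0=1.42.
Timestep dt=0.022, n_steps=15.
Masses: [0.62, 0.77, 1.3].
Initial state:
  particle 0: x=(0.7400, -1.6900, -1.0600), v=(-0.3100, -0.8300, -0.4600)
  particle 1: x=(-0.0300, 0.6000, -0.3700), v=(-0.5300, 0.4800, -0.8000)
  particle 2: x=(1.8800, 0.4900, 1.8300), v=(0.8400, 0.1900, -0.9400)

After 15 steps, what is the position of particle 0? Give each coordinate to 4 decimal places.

(0.7045, -1.5809, -0.8975)

step 0: x0=(0.7400, -1.6900, -1.0600) x1=(-0.0300, 0.6000, -0.3700) x2=(1.8800, 0.4900, 1.8300)
step 1: x0=(0.7334, -1.7066, -1.0686) x1=(-0.0409, 0.6100, -0.3871) x2=(1.8979, 0.4937, 1.8083)
step 2: x0=(0.7274, -1.7198, -1.0743) x1=(-0.0503, 0.6187, -0.4033) x2=(1.9147, 0.4966, 1.7847)
step 3: x0=(0.7220, -1.7296, -1.0770) x1=(-0.0581, 0.6262, -0.4185) x2=(1.9302, 0.4985, 1.7591)
step 4: x0=(0.7171, -1.7359, -1.0768) x1=(-0.0644, 0.6324, -0.4328) x2=(1.9446, 0.4996, 1.7315)
step 5: x0=(0.7129, -1.7387, -1.0737) x1=(-0.0691, 0.6373, -0.4462) x2=(1.9577, 0.4998, 1.7020)
step 6: x0=(0.7092, -1.7381, -1.0677) x1=(-0.0722, 0.6409, -0.4585) x2=(1.9696, 0.4990, 1.6705)
step 7: x0=(0.7061, -1.7339, -1.0589) x1=(-0.0736, 0.6433, -0.4700) x2=(1.9802, 0.4974, 1.6372)
step 8: x0=(0.7037, -1.7264, -1.0475) x1=(-0.0735, 0.6443, -0.4805) x2=(1.9897, 0.4949, 1.6020)
step 9: x0=(0.7019, -1.7154, -1.0333) x1=(-0.0718, 0.6440, -0.4900) x2=(1.9978, 0.4916, 1.5650)
step 10: x0=(0.7007, -1.7010, -1.0166) x1=(-0.0684, 0.6425, -0.4987) x2=(2.0047, 0.4873, 1.5262)
step 11: x0=(0.7002, -1.6833, -0.9974) x1=(-0.0635, 0.6397, -0.5064) x2=(2.0104, 0.4823, 1.4857)
step 12: x0=(0.7003, -1.6624, -0.9758) x1=(-0.0570, 0.6357, -0.5132) x2=(2.0148, 0.4764, 1.4435)
step 13: x0=(0.7011, -1.6383, -0.9519) x1=(-0.0490, 0.6305, -0.5191) x2=(2.0180, 0.4697, 1.3996)
step 14: x0=(0.7025, -1.6111, -0.9257) x1=(-0.0394, 0.6241, -0.5241) x2=(2.0200, 0.4623, 1.3542)
step 15: x0=(0.7045, -1.5809, -0.8975) x1=(-0.0284, 0.6166, -0.5283) x2=(2.0208, 0.4541, 1.3073)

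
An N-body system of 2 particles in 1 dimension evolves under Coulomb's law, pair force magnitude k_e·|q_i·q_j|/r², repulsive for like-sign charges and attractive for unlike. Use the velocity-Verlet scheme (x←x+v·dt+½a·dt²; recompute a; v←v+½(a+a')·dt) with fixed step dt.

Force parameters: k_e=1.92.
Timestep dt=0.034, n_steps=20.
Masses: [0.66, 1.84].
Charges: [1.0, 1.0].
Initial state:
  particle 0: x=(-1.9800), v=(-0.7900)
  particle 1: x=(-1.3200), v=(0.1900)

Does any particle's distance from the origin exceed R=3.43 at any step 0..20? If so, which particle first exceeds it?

no

step 0: x0=(-1.9800) x1=(-1.3200)
step 1: x0=(-2.0107) x1=(-1.3122)
step 2: x0=(-2.0483) x1=(-1.3018)
step 3: x0=(-2.0920) x1=(-1.2894)
step 4: x0=(-2.1408) x1=(-1.2750)
step 5: x0=(-2.1942) x1=(-1.2590)
step 6: x0=(-2.2514) x1=(-1.2417)
step 7: x0=(-2.3119) x1=(-1.2232)
step 8: x0=(-2.3752) x1=(-1.2036)
step 9: x0=(-2.4410) x1=(-1.1832)
step 10: x0=(-2.5089) x1=(-1.1620)
step 11: x0=(-2.5787) x1=(-1.1402)
step 12: x0=(-2.6501) x1=(-1.1177)
step 13: x0=(-2.7229) x1=(-1.0948)
step 14: x0=(-2.7970) x1=(-1.0714)
step 15: x0=(-2.8722) x1=(-1.0476)
step 16: x0=(-2.9484) x1=(-1.0234)
step 17: x0=(-3.0256) x1=(-0.9989)
step 18: x0=(-3.1035) x1=(-0.9741)
step 19: x0=(-3.1822) x1=(-0.9491)
step 20: x0=(-3.2616) x1=(-0.9238)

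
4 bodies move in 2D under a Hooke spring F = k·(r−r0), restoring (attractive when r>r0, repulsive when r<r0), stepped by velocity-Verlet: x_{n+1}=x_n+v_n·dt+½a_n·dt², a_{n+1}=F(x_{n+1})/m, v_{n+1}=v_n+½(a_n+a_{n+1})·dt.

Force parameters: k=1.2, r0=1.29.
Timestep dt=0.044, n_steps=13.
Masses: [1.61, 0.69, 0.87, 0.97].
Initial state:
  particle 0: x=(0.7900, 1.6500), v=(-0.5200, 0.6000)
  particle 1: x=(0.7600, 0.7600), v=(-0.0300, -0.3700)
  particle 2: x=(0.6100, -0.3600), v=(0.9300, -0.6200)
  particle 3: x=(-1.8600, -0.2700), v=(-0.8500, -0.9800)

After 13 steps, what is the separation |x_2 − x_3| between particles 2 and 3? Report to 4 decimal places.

step 0: x0=(0.7900, 1.6500) x1=(0.7600, 0.7600) x2=(0.6100, -0.3600) x3=(-1.8600, -0.2700)
step 1: x0=(0.7659, 1.6753) x1=(0.7563, 0.7424) x2=(0.6494, -0.3865) x3=(-1.8924, -0.3111)
step 2: x0=(0.7394, 1.6983) x1=(0.7478, 0.7221) x2=(0.6855, -0.4112) x3=(-1.9144, -0.3480)
step 3: x0=(0.7106, 1.7187) x1=(0.7343, 0.6994) x2=(0.7182, -0.4340) x3=(-1.9258, -0.3806)
step 4: x0=(0.6794, 1.7364) x1=(0.7160, 0.6742) x2=(0.7472, -0.4549) x3=(-1.9266, -0.4087)
step 5: x0=(0.6458, 1.7512) x1=(0.6928, 0.6468) x2=(0.7725, -0.4738) x3=(-1.9168, -0.4322)
step 6: x0=(0.6101, 1.7630) x1=(0.6648, 0.6174) x2=(0.7940, -0.4905) x3=(-1.8964, -0.4512)
step 7: x0=(0.5723, 1.7717) x1=(0.6321, 0.5862) x2=(0.8115, -0.5051) x3=(-1.8657, -0.4656)
step 8: x0=(0.5324, 1.7770) x1=(0.5950, 0.5534) x2=(0.8251, -0.5174) x3=(-1.8249, -0.4755)
step 9: x0=(0.4907, 1.7791) x1=(0.5536, 0.5192) x2=(0.8349, -0.5275) x3=(-1.7746, -0.4809)
step 10: x0=(0.4472, 1.7777) x1=(0.5081, 0.4840) x2=(0.8409, -0.5353) x3=(-1.7151, -0.4819)
step 11: x0=(0.4022, 1.7729) x1=(0.4589, 0.4479) x2=(0.8432, -0.5408) x3=(-1.6471, -0.4788)
step 12: x0=(0.3558, 1.7647) x1=(0.4064, 0.4114) x2=(0.8419, -0.5440) x3=(-1.5711, -0.4716)
step 13: x0=(0.3081, 1.7531) x1=(0.3508, 0.3745) x2=(0.8374, -0.5449) x3=(-1.4879, -0.4607)

2.3268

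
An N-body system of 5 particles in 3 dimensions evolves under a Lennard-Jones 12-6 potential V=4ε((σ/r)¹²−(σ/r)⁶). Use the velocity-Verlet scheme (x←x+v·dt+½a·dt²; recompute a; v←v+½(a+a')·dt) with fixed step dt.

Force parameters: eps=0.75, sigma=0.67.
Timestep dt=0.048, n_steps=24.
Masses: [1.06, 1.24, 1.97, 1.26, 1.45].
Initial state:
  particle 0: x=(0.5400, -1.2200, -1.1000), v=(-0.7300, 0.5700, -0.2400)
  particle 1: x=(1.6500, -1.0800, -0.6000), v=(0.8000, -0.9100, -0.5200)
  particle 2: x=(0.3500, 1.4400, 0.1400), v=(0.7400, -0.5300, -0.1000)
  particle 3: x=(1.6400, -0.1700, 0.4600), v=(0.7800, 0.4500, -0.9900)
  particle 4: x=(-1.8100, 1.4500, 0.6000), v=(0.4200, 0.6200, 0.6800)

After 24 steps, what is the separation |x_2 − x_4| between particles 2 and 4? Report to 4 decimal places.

step 0: x0=(0.5400, -1.2200, -1.1000) x1=(1.6500, -1.0800, -0.6000) x2=(0.3500, 1.4400, 0.1400) x3=(1.6400, -0.1700, 0.4600) x4=(-1.8100, 1.4500, 0.6000)
step 1: x0=(0.5053, -1.1926, -1.1113) x1=(1.6881, -1.1236, -0.6250) x2=(0.3855, 1.4146, 0.1352) x3=(1.6774, -0.1485, 0.4124) x4=(-1.7898, 1.4798, 0.6326)
step 2: x0=(0.4712, -1.1651, -1.1225) x1=(1.7257, -1.1671, -0.6500) x2=(0.4210, 1.3891, 0.1304) x3=(1.7148, -0.1271, 0.3645) x4=(-1.7697, 1.5095, 0.6653)
step 3: x0=(0.4375, -1.1377, -1.1334) x1=(1.7629, -1.2104, -0.6750) x2=(0.4566, 1.3636, 0.1256) x3=(1.7522, -0.1059, 0.3166) x4=(-1.7495, 1.5393, 0.6979)
step 4: x0=(0.4042, -1.1102, -1.1442) x1=(1.7999, -1.2536, -0.6999) x2=(0.4921, 1.3381, 0.1208) x3=(1.7896, -0.0848, 0.2684) x4=(-1.7293, 1.5690, 0.7305)
step 5: x0=(0.3710, -1.0828, -1.1550) x1=(1.8367, -1.2966, -0.7248) x2=(0.5276, 1.3126, 0.1160) x3=(1.8270, -0.0638, 0.2202) x4=(-1.7091, 1.5988, 0.7632)
step 6: x0=(0.3380, -1.0554, -1.1657) x1=(1.8734, -1.3395, -0.7497) x2=(0.5632, 1.2871, 0.1112) x3=(1.8643, -0.0430, 0.1719) x4=(-1.6889, 1.6285, 0.7958)
step 7: x0=(0.3052, -1.0280, -1.1763) x1=(1.9100, -1.3823, -0.7745) x2=(0.5987, 1.2616, 0.1065) x3=(1.9016, -0.0221, 0.1235) x4=(-1.6687, 1.6583, 0.8284)
step 8: x0=(0.2724, -1.0005, -1.1870) x1=(1.9465, -1.4250, -0.7993) x2=(0.6343, 1.2360, 0.1017) x3=(1.9388, -0.0014, 0.0751) x4=(-1.6485, 1.6881, 0.8611)
step 9: x0=(0.2397, -0.9732, -1.1976) x1=(1.9829, -1.4676, -0.8241) x2=(0.6699, 1.2105, 0.0969) x3=(1.9760, 0.0194, 0.0266) x4=(-1.6282, 1.7178, 0.8937)
step 10: x0=(0.2071, -0.9458, -1.2081) x1=(2.0193, -1.5101, -0.8488) x2=(0.7055, 1.1849, 0.0921) x3=(2.0132, 0.0401, -0.0219) x4=(-1.6080, 1.7476, 0.9263)
step 11: x0=(0.1745, -0.9184, -1.2187) x1=(2.0557, -1.5526, -0.8735) x2=(0.7412, 1.1592, 0.0873) x3=(2.0503, 0.0608, -0.0705) x4=(-1.5878, 1.7773, 0.9589)
step 12: x0=(0.1419, -0.8910, -1.2293) x1=(2.0920, -1.5950, -0.8982) x2=(0.7769, 1.1336, 0.0825) x3=(2.0873, 0.0815, -0.1191) x4=(-1.5675, 1.8071, 0.9915)
step 13: x0=(0.1093, -0.8636, -1.2398) x1=(2.1284, -1.6374, -0.9229) x2=(0.8126, 1.1079, 0.0777) x3=(2.1243, 0.1022, -0.1677) x4=(-1.5473, 1.8368, 1.0242)
step 14: x0=(0.0768, -0.8362, -1.2504) x1=(2.1647, -1.6797, -0.9475) x2=(0.8483, 1.0821, 0.0729) x3=(2.1613, 0.1229, -0.2163) x4=(-1.5271, 1.8666, 1.0568)
step 15: x0=(0.0443, -0.8088, -1.2609) x1=(2.2010, -1.7220, -0.9722) x2=(0.8841, 1.0564, 0.0681) x3=(2.1981, 0.1436, -0.2648) x4=(-1.5068, 1.8963, 1.0894)
step 16: x0=(0.0118, -0.7814, -1.2714) x1=(2.2373, -1.7643, -0.9968) x2=(0.9200, 1.0306, 0.0632) x3=(2.2349, 0.1644, -0.3134) x4=(-1.4866, 1.9260, 1.1220)
step 17: x0=(-0.0207, -0.7540, -1.2820) x1=(2.2736, -1.8065, -1.0215) x2=(0.9558, 1.0047, 0.0584) x3=(2.2716, 0.1852, -0.3620) x4=(-1.4663, 1.9558, 1.1546)
step 18: x0=(-0.0532, -0.7266, -1.2925) x1=(2.3099, -1.8488, -1.0461) x2=(0.9918, 0.9789, 0.0535) x3=(2.3082, 0.2060, -0.4105) x4=(-1.4461, 1.9855, 1.1872)
step 19: x0=(-0.0856, -0.6992, -1.3030) x1=(2.3462, -1.8910, -1.0707) x2=(1.0278, 0.9529, 0.0486) x3=(2.3447, 0.2269, -0.4590) x4=(-1.4258, 2.0153, 1.2198)
step 20: x0=(-0.1181, -0.6718, -1.3135) x1=(2.3825, -1.9332, -1.0953) x2=(1.0638, 0.9270, 0.0437) x3=(2.3811, 0.2479, -0.5075) x4=(-1.4056, 2.0450, 1.2524)
step 21: x0=(-0.1505, -0.6444, -1.3240) x1=(2.4188, -1.9754, -1.1200) x2=(1.1000, 0.9010, 0.0387) x3=(2.4174, 0.2688, -0.5559) x4=(-1.3853, 2.0748, 1.2851)
step 22: x0=(-0.1830, -0.6170, -1.3345) x1=(2.4551, -2.0176, -1.1446) x2=(1.1361, 0.8750, 0.0337) x3=(2.4536, 0.2898, -0.6043) x4=(-1.3651, 2.1045, 1.3177)
step 23: x0=(-0.2154, -0.5895, -1.3450) x1=(2.4913, -2.0598, -1.1692) x2=(1.1724, 0.8489, 0.0287) x3=(2.4896, 0.3109, -0.6527) x4=(-1.3448, 2.1342, 1.3503)
step 24: x0=(-0.2478, -0.5621, -1.3555) x1=(2.5276, -2.1019, -1.1938) x2=(1.2087, 0.8229, 0.0237) x3=(2.5256, 0.3319, -0.7010) x4=(-1.3246, 2.1640, 1.3829)

3.1723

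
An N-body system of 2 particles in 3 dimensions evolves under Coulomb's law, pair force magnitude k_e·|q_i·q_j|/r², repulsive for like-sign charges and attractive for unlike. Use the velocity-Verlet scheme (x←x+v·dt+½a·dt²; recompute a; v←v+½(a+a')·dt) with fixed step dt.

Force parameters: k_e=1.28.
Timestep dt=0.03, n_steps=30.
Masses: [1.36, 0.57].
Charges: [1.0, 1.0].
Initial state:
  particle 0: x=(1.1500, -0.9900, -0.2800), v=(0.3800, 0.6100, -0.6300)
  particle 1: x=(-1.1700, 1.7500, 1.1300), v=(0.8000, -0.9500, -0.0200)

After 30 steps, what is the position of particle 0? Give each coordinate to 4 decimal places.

step 0: x0=(1.1500, -0.9900, -0.2800) x1=(-1.1700, 1.7500, 1.1300)
step 1: x0=(1.1614, -0.9717, -0.2989) x1=(-1.1460, 1.7215, 1.1294)
step 2: x0=(1.1729, -0.9535, -0.3178) x1=(-1.1222, 1.6932, 1.1289)
step 3: x0=(1.1844, -0.9353, -0.3368) x1=(-1.0984, 1.6649, 1.1284)
step 4: x0=(1.1959, -0.9171, -0.3558) x1=(-1.0747, 1.6368, 1.1280)
step 5: x0=(1.2074, -0.8990, -0.3748) x1=(-1.0511, 1.6087, 1.1277)
step 6: x0=(1.2190, -0.8809, -0.3938) x1=(-1.0275, 1.5808, 1.1274)
step 7: x0=(1.2307, -0.8629, -0.4129) x1=(-1.0041, 1.5529, 1.1271)
step 8: x0=(1.2424, -0.8449, -0.4319) x1=(-0.9808, 1.5252, 1.1270)
step 9: x0=(1.2541, -0.8270, -0.4510) x1=(-0.9575, 1.4975, 1.1269)
step 10: x0=(1.2658, -0.8091, -0.4702) x1=(-0.9344, 1.4700, 1.1268)
step 11: x0=(1.2776, -0.7912, -0.4894) x1=(-0.9113, 1.4425, 1.1269)
step 12: x0=(1.2895, -0.7734, -0.5086) x1=(-0.8884, 1.4152, 1.1270)
step 13: x0=(1.3014, -0.7556, -0.5278) x1=(-0.8655, 1.3879, 1.1272)
step 14: x0=(1.3133, -0.7379, -0.5471) x1=(-0.8428, 1.3608, 1.1275)
step 15: x0=(1.3253, -0.7202, -0.5664) x1=(-0.8202, 1.3338, 1.1278)
step 16: x0=(1.3373, -0.7026, -0.5857) x1=(-0.7977, 1.3068, 1.1283)
step 17: x0=(1.3494, -0.6850, -0.6051) x1=(-0.7753, 1.2800, 1.1288)
step 18: x0=(1.3615, -0.6674, -0.6245) x1=(-0.7530, 1.2533, 1.1294)
step 19: x0=(1.3736, -0.6499, -0.6439) x1=(-0.7308, 1.2267, 1.1301)
step 20: x0=(1.3858, -0.6325, -0.6634) x1=(-0.7087, 1.2002, 1.1309)
step 21: x0=(1.3981, -0.6150, -0.6830) x1=(-0.6868, 1.1738, 1.1318)
step 22: x0=(1.4104, -0.5976, -0.7025) x1=(-0.6649, 1.1474, 1.1329)
step 23: x0=(1.4228, -0.5803, -0.7222) x1=(-0.6432, 1.1212, 1.1340)
step 24: x0=(1.4352, -0.5630, -0.7418) x1=(-0.6216, 1.0951, 1.1352)
step 25: x0=(1.4476, -0.5457, -0.7615) x1=(-0.6001, 1.0691, 1.1366)
step 26: x0=(1.4601, -0.5285, -0.7813) x1=(-0.5788, 1.0432, 1.1380)
step 27: x0=(1.4727, -0.5114, -0.8011) x1=(-0.5576, 1.0174, 1.1396)
step 28: x0=(1.4853, -0.4942, -0.8210) x1=(-0.5365, 0.9917, 1.1413)
step 29: x0=(1.4980, -0.4771, -0.8409) x1=(-0.5155, 0.9660, 1.1431)
step 30: x0=(1.5107, -0.4601, -0.8608) x1=(-0.4946, 0.9405, 1.1450)

(1.5107, -0.4601, -0.8608)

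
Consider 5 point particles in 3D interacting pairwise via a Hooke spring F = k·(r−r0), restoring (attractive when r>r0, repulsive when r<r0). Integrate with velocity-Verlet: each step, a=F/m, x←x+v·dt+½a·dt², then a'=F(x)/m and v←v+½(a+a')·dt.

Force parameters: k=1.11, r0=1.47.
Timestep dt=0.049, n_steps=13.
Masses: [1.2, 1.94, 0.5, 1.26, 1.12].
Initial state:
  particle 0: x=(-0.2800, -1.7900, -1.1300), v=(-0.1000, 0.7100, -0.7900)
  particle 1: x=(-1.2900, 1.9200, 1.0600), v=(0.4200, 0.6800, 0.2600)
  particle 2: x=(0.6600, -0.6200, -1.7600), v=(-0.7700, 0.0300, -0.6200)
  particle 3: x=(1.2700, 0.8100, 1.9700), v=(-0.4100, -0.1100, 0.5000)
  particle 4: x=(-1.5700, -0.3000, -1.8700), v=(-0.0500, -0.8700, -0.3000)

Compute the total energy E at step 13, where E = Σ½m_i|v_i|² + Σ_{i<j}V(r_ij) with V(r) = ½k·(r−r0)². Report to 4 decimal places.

30.7411

step 0: x0=(-0.2800, -1.7900, -1.1300) x1=(-1.2900, 1.9200, 1.0600) x2=(0.6600, -0.6200, -1.7600) x3=(1.2700, 0.8100, 1.9700) x4=(-1.5700, -0.3000, -1.8700)
step 1: x0=(-0.2848, -1.7499, -1.1651) x1=(-1.2673, 1.9492, 1.0696) x2=(0.6176, -0.6117, -1.7791) x3=(1.2450, 0.8016, 1.9865) x4=(-1.5685, -0.3408, -1.8791)
step 2: x0=(-0.2896, -1.6996, -1.1928) x1=(-1.2406, 1.9700, 1.0727) x2=(0.5665, -0.5895, -1.7753) x3=(1.2101, 0.7872, 1.9868) x4=(-1.5593, -0.3775, -1.8769)
step 3: x0=(-0.2941, -1.6393, -1.2130) x1=(-1.2100, 1.9823, 1.0693) x2=(0.5076, -0.5536, -1.7489) x3=(1.1657, 0.7670, 1.9710) x4=(-1.5427, -0.4098, -1.8636)
step 4: x0=(-0.2985, -1.5697, -1.2254) x1=(-1.1757, 1.9863, 1.0594) x2=(0.4420, -0.5042, -1.7005) x3=(1.1120, 0.7412, 1.9392) x4=(-1.5190, -0.4374, -1.8391)
step 5: x0=(-0.3028, -1.4913, -1.2301) x1=(-1.1381, 1.9821, 1.0432) x2=(0.3707, -0.4418, -1.6309) x3=(1.0494, 0.7101, 1.8919) x4=(-1.4889, -0.4600, -1.8040)
step 6: x0=(-0.3068, -1.4047, -1.2271) x1=(-1.0974, 1.9698, 1.0208) x2=(0.2949, -0.3668, -1.5415) x3=(0.9784, 0.6741, 1.8297) x4=(-1.4529, -0.4775, -1.7584)
step 7: x0=(-0.3106, -1.3107, -1.2167) x1=(-1.0538, 1.9498, 0.9925) x2=(0.2158, -0.2801, -1.4336) x3=(0.8994, 0.6335, 1.7534) x4=(-1.4116, -0.4896, -1.7029)
step 8: x0=(-0.3141, -1.2101, -1.1989) x1=(-1.0078, 1.9224, 0.9585) x2=(0.1345, -0.1825, -1.3091) x3=(0.8132, 0.5890, 1.6640) x4=(-1.3657, -0.4965, -1.6381)
step 9: x0=(-0.3171, -1.1037, -1.1743) x1=(-0.9597, 1.8881, 0.9191) x2=(0.0520, -0.0749, -1.1697) x3=(0.7204, 0.5409, 1.5626) x4=(-1.3160, -0.4982, -1.5647)
step 10: x0=(-0.3196, -0.9922, -1.1434) x1=(-0.9099, 1.8474, 0.8750) x2=(-0.0309, 0.0415, -1.0174) x3=(0.6218, 0.4898, 1.4506) x4=(-1.2633, -0.4947, -1.4834)
step 11: x0=(-0.3213, -0.8765, -1.1066) x1=(-0.8586, 1.8010, 0.8264) x2=(-0.1138, 0.1656, -0.8544) x3=(0.5181, 0.4364, 1.3294) x4=(-1.2082, -0.4864, -1.3952)
step 12: x0=(-0.3220, -0.7572, -1.0646) x1=(-0.8062, 1.7493, 0.7739) x2=(-0.1963, 0.2958, -0.6830) x3=(0.4103, 0.3810, 1.2004) x4=(-1.1515, -0.4736, -1.3008)
step 13: x0=(-0.3215, -0.6350, -1.0182) x1=(-0.7532, 1.6932, 0.7181) x2=(-0.2784, 0.4306, -0.5057) x3=(0.2992, 0.3242, 1.0654) x4=(-1.0937, -0.4567, -1.2012)
step 0 velocities: v0=(-0.1000, 0.7100, -0.7900) v1=(0.4200, 0.6800, 0.2600) v2=(-0.7700, 0.0300, -0.6200) v3=(-0.4100, -0.1100, 0.5000) v4=(-0.0500, -0.8700, -0.3000)
step 0: KE=2.3594, PE=28.4455, E=30.8049
step 13 velocities: v0=(0.0244, 2.5206, 0.9857) v1=(1.0878, -1.1832, -1.1669) v2=(-1.6742, 2.7803, 3.6508) v3=(-2.2925, -1.1698, -2.8018) v4=(1.1814, 0.3819, 2.0769)
step 13: KE=26.5847, PE=4.1564, E=30.7411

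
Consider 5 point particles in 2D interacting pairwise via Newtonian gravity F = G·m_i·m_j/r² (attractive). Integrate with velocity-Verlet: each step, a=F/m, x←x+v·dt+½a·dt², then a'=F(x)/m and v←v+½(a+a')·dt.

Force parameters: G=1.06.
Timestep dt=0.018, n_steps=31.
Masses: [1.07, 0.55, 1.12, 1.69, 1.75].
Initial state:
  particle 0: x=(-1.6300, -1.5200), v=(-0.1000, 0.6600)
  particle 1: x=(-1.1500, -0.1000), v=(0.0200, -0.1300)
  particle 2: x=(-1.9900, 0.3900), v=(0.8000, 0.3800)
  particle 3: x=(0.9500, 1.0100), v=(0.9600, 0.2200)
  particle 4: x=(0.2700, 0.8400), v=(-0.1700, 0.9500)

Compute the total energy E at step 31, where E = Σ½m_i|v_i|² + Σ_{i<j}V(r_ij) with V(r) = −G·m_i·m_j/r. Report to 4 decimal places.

step 0: x0=(-1.6300, -1.5200) x1=(-1.1500, -0.1000) x2=(-1.9900, 0.3900) x3=(0.9500, 1.0100) x4=(0.2700, 0.8400)
step 1: x0=(-1.6318, -1.5080) x1=(-1.1497, -0.1022) x2=(-1.9754, 0.3968) x3=(0.9666, 1.0138) x4=(0.2674, 0.8572)
step 2: x0=(-1.6334, -1.4957) x1=(-1.1496, -0.1042) x2=(-1.9605, 0.4034) x3=(0.9820, 1.0173) x4=(0.2658, 0.8746)
step 3: x0=(-1.6350, -1.4832) x1=(-1.1496, -0.1060) x2=(-1.9452, 0.4098) x3=(0.9963, 1.0205) x4=(0.2651, 0.8921)
step 4: x0=(-1.6365, -1.4704) x1=(-1.1498, -0.1076) x2=(-1.9295, 0.4160) x3=(1.0093, 1.0235) x4=(0.2653, 0.9097)
step 5: x0=(-1.6380, -1.4573) x1=(-1.1501, -0.1089) x2=(-1.9134, 0.4221) x3=(1.0212, 1.0263) x4=(0.2664, 0.9273)
step 6: x0=(-1.6393, -1.4439) x1=(-1.1507, -0.1100) x2=(-1.8970, 0.4280) x3=(1.0320, 1.0289) x4=(0.2683, 0.9450)
step 7: x0=(-1.6405, -1.4303) x1=(-1.1514, -0.1108) x2=(-1.8802, 0.4337) x3=(1.0417, 1.0314) x4=(0.2710, 0.9628)
step 8: x0=(-1.6417, -1.4164) x1=(-1.1523, -0.1114) x2=(-1.8630, 0.4392) x3=(1.0503, 1.0337) x4=(0.2746, 0.9805)
step 9: x0=(-1.6428, -1.4022) x1=(-1.1535, -0.1117) x2=(-1.8454, 0.4445) x3=(1.0578, 1.0359) x4=(0.2789, 0.9982)
step 10: x0=(-1.6437, -1.3878) x1=(-1.1548, -0.1117) x2=(-1.8274, 0.4495) x3=(1.0642, 1.0381) x4=(0.2841, 1.0159)
step 11: x0=(-1.6446, -1.3730) x1=(-1.1564, -0.1114) x2=(-1.8091, 0.4544) x3=(1.0696, 1.0401) x4=(0.2901, 1.0335)
step 12: x0=(-1.6454, -1.3580) x1=(-1.1582, -0.1108) x2=(-1.7904, 0.4590) x3=(1.0739, 1.0421) x4=(0.2969, 1.0511)
step 13: x0=(-1.6460, -1.3426) x1=(-1.1603, -0.1099) x2=(-1.7713, 0.4634) x3=(1.0771, 1.0441) x4=(0.3045, 1.0685)
step 14: x0=(-1.6466, -1.3270) x1=(-1.1627, -0.1087) x2=(-1.7517, 0.4676) x3=(1.0792, 1.0461) x4=(0.3129, 1.0858)
step 15: x0=(-1.6470, -1.3111) x1=(-1.1653, -0.1071) x2=(-1.7318, 0.4715) x3=(1.0802, 1.0481) x4=(0.3221, 1.1030)
step 16: x0=(-1.6474, -1.2949) x1=(-1.1682, -0.1051) x2=(-1.7115, 0.4751) x3=(1.0800, 1.0501) x4=(0.3323, 1.1201)
step 17: x0=(-1.6476, -1.2783) x1=(-1.1714, -0.1028) x2=(-1.6908, 0.4784) x3=(1.0787, 1.0522) x4=(0.3433, 1.1369)
step 18: x0=(-1.6477, -1.2615) x1=(-1.1749, -0.1001) x2=(-1.6697, 0.4815) x3=(1.0762, 1.0543) x4=(0.3552, 1.1535)
step 19: x0=(-1.6477, -1.2443) x1=(-1.1787, -0.0970) x2=(-1.6481, 0.4842) x3=(1.0725, 1.0566) x4=(0.3680, 1.1700)
step 20: x0=(-1.6476, -1.2269) x1=(-1.1829, -0.0934) x2=(-1.6262, 0.4866) x3=(1.0675, 1.0590) x4=(0.3819, 1.1861)
step 21: x0=(-1.6474, -1.2091) x1=(-1.1874, -0.0893) x2=(-1.6038, 0.4887) x3=(1.0613, 1.0616) x4=(0.3968, 1.2019)
step 22: x0=(-1.6470, -1.1909) x1=(-1.1922, -0.0847) x2=(-1.5811, 0.4904) x3=(1.0536, 1.0645) x4=(0.4127, 1.2174)
step 23: x0=(-1.6465, -1.1725) x1=(-1.1974, -0.0796) x2=(-1.5579, 0.4917) x3=(1.0445, 1.0676) x4=(0.4299, 1.2325)
step 24: x0=(-1.6459, -1.1537) x1=(-1.2029, -0.0738) x2=(-1.5343, 0.4926) x3=(1.0338, 1.0710) x4=(0.4482, 1.2472)
step 25: x0=(-1.6451, -1.1345) x1=(-1.2088, -0.0674) x2=(-1.5102, 0.4930) x3=(1.0216, 1.0749) x4=(0.4680, 1.2613)
step 26: x0=(-1.6442, -1.1151) x1=(-1.2151, -0.0603) x2=(-1.4858, 0.4930) x3=(1.0075, 1.0793) x4=(0.4892, 1.2747)
step 27: x0=(-1.6432, -1.0952) x1=(-1.2218, -0.0525) x2=(-1.4609, 0.4924) x3=(0.9915, 1.0843) x4=(0.5120, 1.2875)
step 28: x0=(-1.6419, -1.0750) x1=(-1.2288, -0.0438) x2=(-1.4356, 0.4913) x3=(0.9734, 1.0901) x4=(0.5367, 1.2993)
step 29: x0=(-1.6406, -1.0544) x1=(-1.2362, -0.0341) x2=(-1.4100, 0.4896) x3=(0.9528, 1.0970) x4=(0.5635, 1.3099)
step 30: x0=(-1.6391, -1.0335) x1=(-1.2439, -0.0235) x2=(-1.3839, 0.4872) x3=(0.9294, 1.1053) x4=(0.5927, 1.3191)
step 31: x0=(-1.6374, -1.0121) x1=(-1.2518, -0.0116) x2=(-1.3575, 0.4840) x3=(0.9027, 1.1156) x4=(0.6249, 1.3262)
step 0 velocities: v0=(-0.1000, 0.6600) v1=(0.0200, -0.1300) v2=(0.8000, 0.3800) v3=(0.9600, 0.2200) v4=(-0.1700, 0.9500)
step 0: KE=2.3170, PE=-9.9826, E=-7.6655
step 31 velocities: v0=(0.0984, 1.1965) v1=(-0.4509, 0.6919) v2=(1.4782, -0.1954) v3=(-1.5949, 0.6528) v4=(1.8899, 0.3140)
step 31: KE=7.9246, PE=-15.5520, E=-7.6274

-7.6274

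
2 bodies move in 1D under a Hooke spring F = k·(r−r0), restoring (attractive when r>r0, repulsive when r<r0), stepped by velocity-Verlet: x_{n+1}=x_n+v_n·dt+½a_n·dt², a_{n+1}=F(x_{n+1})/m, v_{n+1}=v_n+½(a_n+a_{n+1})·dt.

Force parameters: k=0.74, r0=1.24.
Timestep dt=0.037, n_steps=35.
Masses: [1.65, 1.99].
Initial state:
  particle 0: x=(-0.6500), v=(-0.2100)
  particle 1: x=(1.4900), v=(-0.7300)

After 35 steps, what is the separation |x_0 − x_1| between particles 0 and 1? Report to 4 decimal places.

1.0593

step 0: x0=(-0.6500) x1=(1.4900)
step 1: x0=(-0.6575) x1=(1.4628)
step 2: x0=(-0.6644) x1=(1.4351)
step 3: x0=(-0.6709) x1=(1.4069)
step 4: x0=(-0.6768) x1=(1.3784)
step 5: x0=(-0.6822) x1=(1.3494)
step 6: x0=(-0.6871) x1=(1.3201)
step 7: x0=(-0.6916) x1=(1.2903)
step 8: x0=(-0.6956) x1=(1.2602)
step 9: x0=(-0.6991) x1=(1.2297)
step 10: x0=(-0.7023) x1=(1.1988)
step 11: x0=(-0.7050) x1=(1.1676)
step 12: x0=(-0.7073) x1=(1.1361)
step 13: x0=(-0.7093) x1=(1.1043)
step 14: x0=(-0.7109) x1=(1.0722)
step 15: x0=(-0.7122) x1=(1.0398)
step 16: x0=(-0.7132) x1=(1.0071)
step 17: x0=(-0.7139) x1=(0.9743)
step 18: x0=(-0.7143) x1=(0.9411)
step 19: x0=(-0.7144) x1=(0.9078)
step 20: x0=(-0.7143) x1=(0.8743)
step 21: x0=(-0.7140) x1=(0.8406)
step 22: x0=(-0.7135) x1=(0.8067)
step 23: x0=(-0.7128) x1=(0.7727)
step 24: x0=(-0.7120) x1=(0.7386)
step 25: x0=(-0.7111) x1=(0.7043)
step 26: x0=(-0.7100) x1=(0.6700)
step 27: x0=(-0.7089) x1=(0.6356)
step 28: x0=(-0.7077) x1=(0.6012)
step 29: x0=(-0.7064) x1=(0.5667)
step 30: x0=(-0.7052) x1=(0.5322)
step 31: x0=(-0.7039) x1=(0.4977)
step 32: x0=(-0.7027) x1=(0.4632)
step 33: x0=(-0.7015) x1=(0.4287)
step 34: x0=(-0.7003) x1=(0.3943)
step 35: x0=(-0.6993) x1=(0.3600)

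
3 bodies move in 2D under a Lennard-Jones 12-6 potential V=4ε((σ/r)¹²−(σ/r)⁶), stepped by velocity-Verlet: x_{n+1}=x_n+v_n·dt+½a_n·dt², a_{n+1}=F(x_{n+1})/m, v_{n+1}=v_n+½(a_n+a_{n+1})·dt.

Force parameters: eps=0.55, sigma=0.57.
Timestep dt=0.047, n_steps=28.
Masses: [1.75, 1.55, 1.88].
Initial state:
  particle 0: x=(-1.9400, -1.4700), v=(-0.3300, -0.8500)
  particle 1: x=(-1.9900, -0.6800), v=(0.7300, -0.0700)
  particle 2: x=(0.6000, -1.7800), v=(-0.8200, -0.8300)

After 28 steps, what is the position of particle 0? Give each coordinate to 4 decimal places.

(-2.3442, -2.3600)

step 0: x0=(-1.9400, -1.4700) x1=(-1.9900, -0.6800) x2=(0.6000, -1.7800)
step 1: x0=(-1.9556, -1.5089) x1=(-1.9556, -0.6845) x2=(0.5615, -1.8190)
step 2: x0=(-1.9712, -1.5461) x1=(-1.9212, -0.6909) x2=(0.5229, -1.8580)
step 3: x0=(-1.9866, -1.5818) x1=(-1.8869, -0.6989) x2=(0.4844, -1.8970)
step 4: x0=(-2.0020, -1.6165) x1=(-1.8528, -0.7082) x2=(0.4458, -1.9360)
step 5: x0=(-2.0172, -1.6503) x1=(-1.8188, -0.7185) x2=(0.4073, -1.9750)
step 6: x0=(-2.0323, -1.6833) x1=(-1.7850, -0.7295) x2=(0.3687, -2.0141)
step 7: x0=(-2.0472, -1.7158) x1=(-1.7513, -0.7413) x2=(0.3302, -2.0531)
step 8: x0=(-2.0620, -1.7478) x1=(-1.7178, -0.7535) x2=(0.2916, -2.0921)
step 9: x0=(-2.0766, -1.7795) x1=(-1.6845, -0.7661) x2=(0.2531, -2.1311)
step 10: x0=(-2.0912, -1.8109) x1=(-1.6512, -0.7791) x2=(0.2145, -2.1701)
step 11: x0=(-2.1056, -1.8421) x1=(-1.6181, -0.7923) x2=(0.1760, -2.2091)
step 12: x0=(-2.1200, -1.8730) x1=(-1.5851, -0.8057) x2=(0.1374, -2.2481)
step 13: x0=(-2.1343, -1.9039) x1=(-1.5521, -0.8193) x2=(0.0988, -2.2871)
step 14: x0=(-2.1485, -1.9346) x1=(-1.5192, -0.8330) x2=(0.0603, -2.3261)
step 15: x0=(-2.1627, -1.9652) x1=(-1.4864, -0.8469) x2=(0.0217, -2.3651)
step 16: x0=(-2.1768, -1.9958) x1=(-1.4536, -0.8608) x2=(-0.0169, -2.4041)
step 17: x0=(-2.1909, -2.0263) x1=(-1.4209, -0.8748) x2=(-0.0554, -2.4431)
step 18: x0=(-2.2049, -2.0567) x1=(-1.3882, -0.8888) x2=(-0.0940, -2.4821)
step 19: x0=(-2.2189, -2.0872) x1=(-1.3555, -0.9029) x2=(-0.1326, -2.5210)
step 20: x0=(-2.2329, -2.1175) x1=(-1.3228, -0.9170) x2=(-0.1712, -2.5600)
step 21: x0=(-2.2469, -2.1479) x1=(-1.2902, -0.9312) x2=(-0.2098, -2.5990)
step 22: x0=(-2.2608, -2.1782) x1=(-1.2576, -0.9454) x2=(-0.2484, -2.6380)
step 23: x0=(-2.2747, -2.2085) x1=(-1.2250, -0.9596) x2=(-0.2870, -2.6770)
step 24: x0=(-2.2886, -2.2389) x1=(-1.1924, -0.9738) x2=(-0.3256, -2.7159)
step 25: x0=(-2.3025, -2.2691) x1=(-1.1598, -0.9881) x2=(-0.3643, -2.7549)
step 26: x0=(-2.3164, -2.2994) x1=(-1.1272, -1.0023) x2=(-0.4029, -2.7938)
step 27: x0=(-2.3303, -2.3297) x1=(-1.0946, -1.0166) x2=(-0.4415, -2.8328)
step 28: x0=(-2.3442, -2.3600) x1=(-1.0621, -1.0309) x2=(-0.4802, -2.8717)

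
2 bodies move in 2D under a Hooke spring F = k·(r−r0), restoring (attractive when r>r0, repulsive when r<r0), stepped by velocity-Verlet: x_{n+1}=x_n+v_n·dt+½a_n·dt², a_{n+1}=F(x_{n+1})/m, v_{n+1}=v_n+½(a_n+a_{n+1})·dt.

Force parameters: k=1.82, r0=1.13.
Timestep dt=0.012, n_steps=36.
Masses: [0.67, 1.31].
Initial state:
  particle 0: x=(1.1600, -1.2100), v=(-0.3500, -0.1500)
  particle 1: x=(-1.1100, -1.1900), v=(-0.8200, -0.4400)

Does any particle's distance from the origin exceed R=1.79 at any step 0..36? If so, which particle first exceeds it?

yes, particle 1

step 0: x0=(1.1600, -1.2100) x1=(-1.1100, -1.1900)
step 1: x0=(1.1556, -1.2118) x1=(-1.1197, -1.1953)
step 2: x0=(1.1507, -1.2136) x1=(-1.1292, -1.2006)
step 3: x0=(1.1454, -1.2154) x1=(-1.1385, -1.2058)
step 4: x0=(1.1396, -1.2172) x1=(-1.1475, -1.2111)
step 5: x0=(1.1334, -1.2190) x1=(-1.1563, -1.2164)
step 6: x0=(1.1267, -1.2208) x1=(-1.1649, -1.2217)
step 7: x0=(1.1196, -1.2225) x1=(-1.1732, -1.2270)
step 8: x0=(1.1120, -1.2243) x1=(-1.1813, -1.2323)
step 9: x0=(1.1039, -1.2261) x1=(-1.1892, -1.2376)
step 10: x0=(1.0954, -1.2279) x1=(-1.1969, -1.2428)
step 11: x0=(1.0865, -1.2297) x1=(-1.2043, -1.2481)
step 12: x0=(1.0771, -1.2315) x1=(-1.2115, -1.2534)
step 13: x0=(1.0672, -1.2333) x1=(-1.2184, -1.2587)
step 14: x0=(1.0569, -1.2351) x1=(-1.2251, -1.2640)
step 15: x0=(1.0462, -1.2369) x1=(-1.2316, -1.2692)
step 16: x0=(1.0349, -1.2388) x1=(-1.2378, -1.2745)
step 17: x0=(1.0233, -1.2406) x1=(-1.2439, -1.2798)
step 18: x0=(1.0112, -1.2424) x1=(-1.2497, -1.2850)
step 19: x0=(0.9986, -1.2443) x1=(-1.2552, -1.2903)
step 20: x0=(0.9857, -1.2461) x1=(-1.2606, -1.2955)
step 21: x0=(0.9722, -1.2480) x1=(-1.2657, -1.3008)
step 22: x0=(0.9584, -1.2499) x1=(-1.2706, -1.3060)
step 23: x0=(0.9441, -1.2517) x1=(-1.2753, -1.3113)
step 24: x0=(0.9294, -1.2536) x1=(-1.2798, -1.3165)
step 25: x0=(0.9142, -1.2556) x1=(-1.2840, -1.3217)
step 26: x0=(0.8987, -1.2575) x1=(-1.2880, -1.3269)
step 27: x0=(0.8827, -1.2594) x1=(-1.2919, -1.3321)
step 28: x0=(0.8663, -1.2614) x1=(-1.2955, -1.3374)
step 29: x0=(0.8496, -1.2633) x1=(-1.2989, -1.3426)
step 30: x0=(0.8324, -1.2653) x1=(-1.3021, -1.3477)
step 31: x0=(0.8148, -1.2673) x1=(-1.3051, -1.3529)
step 32: x0=(0.7969, -1.2693) x1=(-1.3079, -1.3581)
step 33: x0=(0.7785, -1.2713) x1=(-1.3105, -1.3633)
step 34: x0=(0.7598, -1.2733) x1=(-1.3129, -1.3684)
step 35: x0=(0.7407, -1.2754) x1=(-1.3151, -1.3736)
step 36: x0=(0.7213, -1.2775) x1=(-1.3172, -1.3787)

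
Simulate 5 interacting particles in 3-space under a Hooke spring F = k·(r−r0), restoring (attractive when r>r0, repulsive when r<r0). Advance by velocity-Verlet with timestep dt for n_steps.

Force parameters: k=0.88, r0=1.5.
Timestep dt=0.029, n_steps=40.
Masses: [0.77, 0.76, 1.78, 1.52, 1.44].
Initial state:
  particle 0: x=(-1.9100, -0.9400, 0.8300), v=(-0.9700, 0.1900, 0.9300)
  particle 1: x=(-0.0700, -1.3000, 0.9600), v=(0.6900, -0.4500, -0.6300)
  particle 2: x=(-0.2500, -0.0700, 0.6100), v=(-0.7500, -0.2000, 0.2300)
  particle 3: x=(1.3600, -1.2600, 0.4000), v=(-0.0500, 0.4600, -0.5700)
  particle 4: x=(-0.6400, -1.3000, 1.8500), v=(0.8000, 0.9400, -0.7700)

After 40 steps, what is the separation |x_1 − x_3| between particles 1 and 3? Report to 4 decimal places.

1.3178

step 0: x0=(-1.9100, -0.9400, 0.8300) x1=(-0.0700, -1.3000, 0.9600) x2=(-0.2500, -0.0700, 0.6100) x3=(1.3600, -1.2600, 0.4000) x4=(-0.6400, -1.3000, 1.8500)
step 1: x0=(-1.9369, -0.9345, 0.8569) x1=(-0.0500, -1.3131, 0.9416) x2=(-0.2718, -0.0759, 0.6167) x3=(1.3578, -1.2465, 0.3837) x4=(-0.6167, -1.2727, 1.8275)
step 2: x0=(-1.9611, -0.9292, 0.8836) x1=(-0.0302, -1.3263, 0.9228) x2=(-0.2935, -0.0820, 0.6234) x3=(1.3542, -1.2329, 0.3678) x4=(-0.5931, -1.2452, 1.8049)
step 3: x0=(-1.9827, -0.9240, 0.9101) x1=(-0.0105, -1.3397, 0.9037) x2=(-0.3153, -0.0882, 0.6302) x3=(1.3490, -1.2190, 0.3523) x4=(-0.5694, -1.2177, 1.7820)
step 4: x0=(-2.0015, -0.9189, 0.9363) x1=(0.0089, -1.3532, 0.8842) x2=(-0.3370, -0.0947, 0.6370) x3=(1.3425, -1.2048, 0.3373) x4=(-0.5455, -1.1901, 1.7589)
step 5: x0=(-2.0175, -0.9139, 0.9623) x1=(0.0281, -1.3668, 0.8645) x2=(-0.3587, -0.1012, 0.6438) x3=(1.3345, -1.1905, 0.3228) x4=(-0.5214, -1.1623, 1.7357)
step 6: x0=(-2.0307, -0.9091, 0.9878) x1=(0.0468, -1.3805, 0.8445) x2=(-0.3804, -0.1079, 0.6506) x3=(1.3250, -1.1759, 0.3087) x4=(-0.4972, -1.1346, 1.7123)
step 7: x0=(-2.0410, -0.9044, 1.0130) x1=(0.0652, -1.3943, 0.8242) x2=(-0.4021, -0.1148, 0.6573) x3=(1.3142, -1.1611, 0.2950) x4=(-0.4729, -1.1067, 1.6889)
step 8: x0=(-2.0483, -0.8999, 1.0378) x1=(0.0830, -1.4082, 0.8037) x2=(-0.4237, -0.1217, 0.6640) x3=(1.3020, -1.1461, 0.2818) x4=(-0.4485, -1.0789, 1.6654)
step 9: x0=(-2.0526, -0.8956, 1.0621) x1=(0.1004, -1.4222, 0.7829) x2=(-0.4452, -0.1287, 0.6707) x3=(1.2884, -1.1308, 0.2690) x4=(-0.4240, -1.0510, 1.6418)
step 10: x0=(-2.0540, -0.8914, 1.0859) x1=(0.1171, -1.4363, 0.7620) x2=(-0.4667, -0.1358, 0.6773) x3=(1.2735, -1.1153, 0.2567) x4=(-0.3995, -1.0230, 1.6182)
step 11: x0=(-2.0524, -0.8875, 1.1091) x1=(0.1331, -1.4505, 0.7410) x2=(-0.4882, -0.1430, 0.6838) x3=(1.2573, -1.0996, 0.2448) x4=(-0.3749, -0.9951, 1.5946)
step 12: x0=(-2.0478, -0.8837, 1.1318) x1=(0.1485, -1.4648, 0.7199) x2=(-0.5096, -0.1503, 0.6903) x3=(1.2398, -1.0837, 0.2334) x4=(-0.3503, -0.9672, 1.5710)
step 13: x0=(-2.0403, -0.8802, 1.1538) x1=(0.1631, -1.4792, 0.6987) x2=(-0.5309, -0.1576, 0.6966) x3=(1.2211, -1.0675, 0.2224) x4=(-0.3256, -0.9393, 1.5474)
step 14: x0=(-2.0298, -0.8769, 1.1752) x1=(0.1768, -1.4936, 0.6775) x2=(-0.5521, -0.1650, 0.7028) x3=(1.2012, -1.0512, 0.2119) x4=(-0.3010, -0.9114, 1.5239)
step 15: x0=(-2.0164, -0.8738, 1.1958) x1=(0.1897, -1.5081, 0.6563) x2=(-0.5732, -0.1723, 0.7088) x3=(1.1801, -1.0346, 0.2017) x4=(-0.2763, -0.8836, 1.5005)
step 16: x0=(-2.0001, -0.8709, 1.2158) x1=(0.2017, -1.5226, 0.6351) x2=(-0.5942, -0.1798, 0.7147) x3=(1.1580, -1.0177, 0.1920) x4=(-0.2516, -0.8558, 1.4772)
step 17: x0=(-1.9810, -0.8683, 1.2350) x1=(0.2127, -1.5372, 0.6141) x2=(-0.6152, -0.1872, 0.7204) x3=(1.1347, -1.0006, 0.1827) x4=(-0.2268, -0.8281, 1.4540)
step 18: x0=(-1.9592, -0.8660, 1.2534) x1=(0.2227, -1.5518, 0.5932) x2=(-0.6361, -0.1947, 0.7260) x3=(1.1104, -0.9833, 0.1738) x4=(-0.2021, -0.8004, 1.4309)
step 19: x0=(-1.9346, -0.8639, 1.2711) x1=(0.2317, -1.5664, 0.5725) x2=(-0.6568, -0.2022, 0.7314) x3=(1.0851, -0.9658, 0.1654) x4=(-0.1773, -0.7728, 1.4080)
step 20: x0=(-1.9075, -0.8621, 1.2879) x1=(0.2397, -1.5811, 0.5519) x2=(-0.6775, -0.2097, 0.7366) x3=(1.0589, -0.9481, 0.1572) x4=(-0.1524, -0.7453, 1.3852)
step 21: x0=(-1.8779, -0.8605, 1.3039) x1=(0.2466, -1.5957, 0.5317) x2=(-0.6981, -0.2172, 0.7415) x3=(1.0317, -0.9301, 0.1495) x4=(-0.1275, -0.7179, 1.3626)
step 22: x0=(-1.8458, -0.8593, 1.3191) x1=(0.2524, -1.6103, 0.5117) x2=(-0.7185, -0.2247, 0.7463) x3=(1.0037, -0.9118, 0.1421) x4=(-0.1026, -0.6905, 1.3402)
step 23: x0=(-1.8114, -0.8584, 1.3334) x1=(0.2571, -1.6249, 0.4920) x2=(-0.7389, -0.2323, 0.7508) x3=(0.9749, -0.8934, 0.1351) x4=(-0.0776, -0.6633, 1.3180)
step 24: x0=(-1.7748, -0.8577, 1.3470) x1=(0.2608, -1.6394, 0.4727) x2=(-0.7591, -0.2399, 0.7552) x3=(0.9453, -0.8747, 0.1284) x4=(-0.0525, -0.6360, 1.2959)
step 25: x0=(-1.7361, -0.8575, 1.3597) x1=(0.2633, -1.6539, 0.4538) x2=(-0.7793, -0.2474, 0.7593) x3=(0.9150, -0.8558, 0.1220) x4=(-0.0274, -0.6089, 1.2740)
step 26: x0=(-1.6954, -0.8575, 1.3716) x1=(0.2648, -1.6683, 0.4353) x2=(-0.7993, -0.2551, 0.7631) x3=(0.8840, -0.8367, 0.1159) x4=(-0.0022, -0.5818, 1.2523)
step 27: x0=(-1.6528, -0.8579, 1.3827) x1=(0.2653, -1.6826, 0.4172) x2=(-0.8192, -0.2627, 0.7667) x3=(0.8524, -0.8174, 0.1101) x4=(0.0231, -0.5548, 1.2308)
step 28: x0=(-1.6085, -0.8587, 1.3931) x1=(0.2647, -1.6967, 0.3995) x2=(-0.8390, -0.2704, 0.7701) x3=(0.8201, -0.7979, 0.1046) x4=(0.0485, -0.5278, 1.2095)
step 29: x0=(-1.5625, -0.8598, 1.4027) x1=(0.2631, -1.7107, 0.3823) x2=(-0.8586, -0.2781, 0.7733) x3=(0.7873, -0.7782, 0.0993) x4=(0.0740, -0.5008, 1.1884)
step 30: x0=(-1.5150, -0.8614, 1.4116) x1=(0.2605, -1.7245, 0.3657) x2=(-0.8780, -0.2858, 0.7762) x3=(0.7540, -0.7583, 0.0942) x4=(0.0995, -0.4739, 1.1674)
step 31: x0=(-1.4661, -0.8634, 1.4199) x1=(0.2569, -1.7380, 0.3495) x2=(-0.8973, -0.2935, 0.7788) x3=(0.7202, -0.7383, 0.0894) x4=(0.1250, -0.4471, 1.1466)
step 32: x0=(-1.4159, -0.8658, 1.4276) x1=(0.2525, -1.7513, 0.3338) x2=(-0.9165, -0.3013, 0.7812) x3=(0.6859, -0.7181, 0.0847) x4=(0.1506, -0.4202, 1.1261)
step 33: x0=(-1.3644, -0.8686, 1.4347) x1=(0.2471, -1.7642, 0.3186) x2=(-0.9354, -0.3091, 0.7832) x3=(0.6512, -0.6978, 0.0802) x4=(0.1763, -0.3934, 1.1057)
step 34: x0=(-1.3119, -0.8719, 1.4413) x1=(0.2409, -1.7768, 0.3040) x2=(-0.9542, -0.3169, 0.7851) x3=(0.6162, -0.6774, 0.0758) x4=(0.2020, -0.3666, 1.0855)
step 35: x0=(-1.2583, -0.8757, 1.4475) x1=(0.2339, -1.7890, 0.2900) x2=(-0.9728, -0.3247, 0.7866) x3=(0.5808, -0.6569, 0.0715) x4=(0.2277, -0.3399, 1.0655)
step 36: x0=(-1.2038, -0.8800, 1.4533) x1=(0.2261, -1.8008, 0.2765) x2=(-0.9912, -0.3326, 0.7878) x3=(0.5451, -0.6364, 0.0673) x4=(0.2534, -0.3131, 1.0457)
step 37: x0=(-1.1484, -0.8847, 1.4588) x1=(0.2175, -1.8121, 0.2635) x2=(-1.0094, -0.3404, 0.7887) x3=(0.5091, -0.6158, 0.0632) x4=(0.2791, -0.2864, 1.0261)
step 38: x0=(-1.0921, -0.8899, 1.4639) x1=(0.2083, -1.8228, 0.2511) x2=(-1.0275, -0.3483, 0.7894) x3=(0.4728, -0.5952, 0.0591) x4=(0.3048, -0.2598, 1.0066)
step 39: x0=(-1.0350, -0.8957, 1.4688) x1=(0.1984, -1.8330, 0.2393) x2=(-1.0454, -0.3562, 0.7897) x3=(0.4363, -0.5746, 0.0550) x4=(0.3305, -0.2332, 0.9874)
step 40: x0=(-0.9772, -0.9019, 1.4735) x1=(0.1880, -1.8426, 0.2281) x2=(-1.0632, -0.3640, 0.7897) x3=(0.3996, -0.5540, 0.0508) x4=(0.3562, -0.2066, 0.9684)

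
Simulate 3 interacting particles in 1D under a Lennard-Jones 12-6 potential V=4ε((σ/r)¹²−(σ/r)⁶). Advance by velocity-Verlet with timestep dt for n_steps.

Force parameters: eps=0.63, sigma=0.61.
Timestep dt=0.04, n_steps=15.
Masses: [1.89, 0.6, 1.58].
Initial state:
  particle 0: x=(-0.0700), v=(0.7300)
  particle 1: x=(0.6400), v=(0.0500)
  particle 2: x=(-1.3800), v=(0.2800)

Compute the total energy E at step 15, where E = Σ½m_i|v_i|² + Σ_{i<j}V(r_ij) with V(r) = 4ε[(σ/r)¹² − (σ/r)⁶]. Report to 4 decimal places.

-0.0543

step 0: x0=(-0.0700) x1=(0.6400) x2=(-1.3800)
step 1: x0=(-0.0401) x1=(0.6398) x2=(-1.3687)
step 2: x0=(-0.0108) x1=(0.6408) x2=(-1.3574)
step 3: x0=(0.0139) x1=(0.6563) x2=(-1.3459)
step 4: x0=(0.0317) x1=(0.6932) x2=(-1.3343)
step 5: x0=(0.0467) x1=(0.7387) x2=(-1.3227)
step 6: x0=(0.0622) x1=(0.7825) x2=(-1.3109)
step 7: x0=(0.0793) x1=(0.8209) x2=(-1.2991)
step 8: x0=(0.0984) x1=(0.8528) x2=(-1.2871)
step 9: x0=(0.1195) x1=(0.8782) x2=(-1.2751)
step 10: x0=(0.1426) x1=(0.8970) x2=(-1.2630)
step 11: x0=(0.1678) x1=(0.9091) x2=(-1.2508)
step 12: x0=(0.1949) x1=(0.9149) x2=(-1.2386)
step 13: x0=(0.2237) x1=(0.9152) x2=(-1.2263)
step 14: x0=(0.2530) x1=(0.9140) x2=(-1.2139)
step 15: x0=(0.2794) x1=(0.9216) x2=(-1.2015)
step 0 velocities: v0=(0.7300) v1=(0.0500) v2=(0.2800)
step 0: KE=0.5663, PE=-0.6332, E=-0.0670
step 15 velocities: v0=(0.5736) v1=(0.4603) v2=(0.3113)
step 15: KE=0.4510, PE=-0.5053, E=-0.0543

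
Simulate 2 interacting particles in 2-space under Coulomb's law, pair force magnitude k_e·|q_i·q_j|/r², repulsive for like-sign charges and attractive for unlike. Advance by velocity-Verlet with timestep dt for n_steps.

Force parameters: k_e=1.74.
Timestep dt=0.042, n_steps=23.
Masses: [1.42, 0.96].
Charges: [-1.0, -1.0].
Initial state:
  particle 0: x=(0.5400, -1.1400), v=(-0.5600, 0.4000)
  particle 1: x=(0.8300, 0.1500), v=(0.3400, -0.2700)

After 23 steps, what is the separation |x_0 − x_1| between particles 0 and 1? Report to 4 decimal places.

1.9919

step 0: x0=(0.5400, -1.1400) x1=(0.8300, 0.1500)
step 1: x0=(0.5163, -1.1238) x1=(0.8445, 0.1396)
step 2: x0=(0.4924, -1.1088) x1=(0.8594, 0.1309)
step 3: x0=(0.4680, -1.0951) x1=(0.8749, 0.1241)
step 4: x0=(0.4433, -1.0826) x1=(0.8910, 0.1192)
step 5: x0=(0.4181, -1.0714) x1=(0.9078, 0.1160)
step 6: x0=(0.3923, -1.0613) x1=(0.9253, 0.1147)
step 7: x0=(0.3661, -1.0525) x1=(0.9437, 0.1151)
step 8: x0=(0.3393, -1.0447) x1=(0.9628, 0.1172)
step 9: x0=(0.3119, -1.0381) x1=(0.9828, 0.1209)
step 10: x0=(0.2839, -1.0325) x1=(1.0038, 0.1261)
step 11: x0=(0.2553, -1.0279) x1=(1.0256, 0.1328)
step 12: x0=(0.2260, -1.0243) x1=(1.0483, 0.1409)
step 13: x0=(0.1962, -1.0214) x1=(1.0720, 0.1503)
step 14: x0=(0.1657, -1.0195) x1=(1.0965, 0.1608)
step 15: x0=(0.1347, -1.0182) x1=(1.1219, 0.1725)
step 16: x0=(0.1031, -1.0177) x1=(1.1482, 0.1852)
step 17: x0=(0.0709, -1.0178) x1=(1.1753, 0.1989)
step 18: x0=(0.0382, -1.0185) x1=(1.2031, 0.2134)
step 19: x0=(0.0049, -1.0197) x1=(1.2318, 0.2287)
step 20: x0=(-0.0288, -1.0214) x1=(1.2612, 0.2448)
step 21: x0=(-0.0630, -1.0236) x1=(1.2912, 0.2616)
step 22: x0=(-0.0977, -1.0263) x1=(1.3220, 0.2790)
step 23: x0=(-0.1327, -1.0293) x1=(1.3534, 0.2970)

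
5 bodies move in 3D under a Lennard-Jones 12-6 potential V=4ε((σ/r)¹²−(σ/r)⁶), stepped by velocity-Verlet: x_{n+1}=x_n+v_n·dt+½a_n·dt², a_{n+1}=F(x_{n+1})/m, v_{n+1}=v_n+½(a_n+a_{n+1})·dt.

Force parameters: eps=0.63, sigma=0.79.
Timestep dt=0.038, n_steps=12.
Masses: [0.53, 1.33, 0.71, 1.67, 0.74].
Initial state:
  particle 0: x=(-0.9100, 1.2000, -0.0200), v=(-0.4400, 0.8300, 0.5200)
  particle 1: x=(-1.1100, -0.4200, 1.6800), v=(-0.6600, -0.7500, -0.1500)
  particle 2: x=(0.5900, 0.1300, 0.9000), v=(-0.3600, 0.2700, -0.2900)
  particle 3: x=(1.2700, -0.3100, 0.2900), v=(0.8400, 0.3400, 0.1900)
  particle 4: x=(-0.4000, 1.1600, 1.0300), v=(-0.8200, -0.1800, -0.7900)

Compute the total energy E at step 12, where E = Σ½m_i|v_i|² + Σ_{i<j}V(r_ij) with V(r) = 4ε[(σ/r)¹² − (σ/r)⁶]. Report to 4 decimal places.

1.5145

step 0: x0=(-0.9100, 1.2000, -0.0200) x1=(-1.1100, -0.4200, 1.6800) x2=(0.5900, 0.1300, 0.9000) x3=(1.2700, -0.3100, 0.2900) x4=(-0.4000, 1.1600, 1.0300)
step 1: x0=(-0.9261, 1.2315, 0.0010) x1=(-1.1351, -0.4485, 1.6743) x2=(0.5773, 0.1397, 0.8879) x3=(1.3014, -0.2967, 0.2977) x4=(-0.4314, 1.1530, 0.9991)
step 2: x0=(-0.9406, 1.2626, 0.0252) x1=(-1.1601, -0.4769, 1.6685) x2=(0.5667, 0.1482, 0.8738) x3=(1.3317, -0.2828, 0.3063) x4=(-0.4636, 1.1456, 0.9659)
step 3: x0=(-0.9531, 1.2933, 0.0532) x1=(-1.1850, -0.5052, 1.6627) x2=(0.5581, 0.1557, 0.8578) x3=(1.3609, -0.2683, 0.3157) x4=(-0.4967, 1.1382, 0.9300)
step 4: x0=(-0.9632, 1.3230, 0.0858) x1=(-1.2099, -0.5335, 1.6569) x2=(0.5515, 0.1623, 0.8402) x3=(1.3890, -0.2532, 0.3258) x4=(-0.5312, 1.1309, 0.8909)
step 5: x0=(-0.9713, 1.3519, 0.1222) x1=(-1.2348, -0.5618, 1.6510) x2=(0.5470, 0.1680, 0.8211) x3=(1.4161, -0.2376, 0.3365) x4=(-0.5668, 1.1238, 0.8491)
step 6: x0=(-0.9817, 1.3820, 0.1543) x1=(-1.2596, -0.5900, 1.6452) x2=(0.5445, 0.1728, 0.8005) x3=(1.4421, -0.2214, 0.3478) x4=(-0.6003, 1.1154, 0.8104)
step 7: x0=(-1.0094, 1.4242, 0.1566) x1=(-1.2845, -0.6182, 1.6392) x2=(0.5442, 0.1769, 0.7788) x3=(1.4670, -0.2048, 0.3597) x4=(-0.6211, 1.0980, 0.7930)
step 8: x0=(-1.0506, 1.4778, 0.1365) x1=(-1.3093, -0.6464, 1.6333) x2=(0.5459, 0.1801, 0.7558) x3=(1.4909, -0.1878, 0.3721) x4=(-0.6318, 1.0721, 0.7917)
step 9: x0=(-1.0927, 1.5321, 0.1153) x1=(-1.3340, -0.6745, 1.6274) x2=(0.5499, 0.1827, 0.7318) x3=(1.5136, -0.1703, 0.3849) x4=(-0.6415, 1.0453, 0.7913)
step 10: x0=(-1.1324, 1.5840, 0.0974) x1=(-1.3588, -0.7026, 1.6214) x2=(0.5560, 0.1846, 0.7069) x3=(1.5352, -0.1524, 0.3982) x4=(-0.6525, 1.0200, 0.7885)
step 11: x0=(-1.1697, 1.6330, 0.0830) x1=(-1.3835, -0.7306, 1.6154) x2=(0.5645, 0.1858, 0.6812) x3=(1.5556, -0.1341, 0.4118) x4=(-0.6649, 0.9963, 0.7831)
step 12: x0=(-1.2051, 1.6795, 0.0714) x1=(-1.4082, -0.7586, 1.6094) x2=(0.5754, 0.1864, 0.6547) x3=(1.5749, -0.1154, 0.4257) x4=(-0.6783, 0.9742, 0.7759)
step 0 velocities: v0=(-0.4400, 0.8300, 0.5200) v1=(-0.6600, -0.7500, -0.1500) v2=(-0.3600, 0.2700, -0.2900) v3=(0.8400, 0.3400, 0.1900) v4=(-0.8200, -0.1800, -0.7900)
step 0: KE=2.2935, PE=-0.7687, E=1.5248
step 12 velocities: v0=(-0.9094, 1.1967, -0.2795) v1=(-0.6499, -0.7371, -0.1583) v2=(0.3201, 0.0062, -0.7052) v3=(0.4890, 0.4970, 0.3704) v4=(-0.3625, -0.5672, -0.2112)
step 12: KE=2.1958, PE=-0.6813, E=1.5145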